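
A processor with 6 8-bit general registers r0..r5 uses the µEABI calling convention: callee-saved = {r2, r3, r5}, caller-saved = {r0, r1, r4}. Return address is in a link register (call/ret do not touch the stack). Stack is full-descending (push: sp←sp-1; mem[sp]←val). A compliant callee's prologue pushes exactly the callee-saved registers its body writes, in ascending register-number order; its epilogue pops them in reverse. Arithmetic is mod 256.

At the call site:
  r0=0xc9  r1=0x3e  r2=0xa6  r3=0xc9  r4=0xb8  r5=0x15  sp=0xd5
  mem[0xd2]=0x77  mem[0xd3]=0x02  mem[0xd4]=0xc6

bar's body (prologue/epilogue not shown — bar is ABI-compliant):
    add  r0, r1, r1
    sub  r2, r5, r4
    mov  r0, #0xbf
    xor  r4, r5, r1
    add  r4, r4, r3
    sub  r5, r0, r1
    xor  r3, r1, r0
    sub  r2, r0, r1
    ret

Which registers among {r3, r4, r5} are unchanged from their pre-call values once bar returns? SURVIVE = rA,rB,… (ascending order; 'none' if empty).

SURVIVE = r3,r5

prologue: push r2 -> mem[0xd4]=0xa6, sp=0xd4
prologue: push r3 -> mem[0xd3]=0xc9, sp=0xd3
prologue: push r5 -> mem[0xd2]=0x15, sp=0xd2
body[0] add  r0, r1, r1 -> r0=0x7c
body[1] sub  r2, r5, r4 -> r2=0x5d
body[2] mov  r0, #0xbf -> r0=0xbf
body[3] xor  r4, r5, r1 -> r4=0x2b
body[4] add  r4, r4, r3 -> r4=0xf4
body[5] sub  r5, r0, r1 -> r5=0x81
body[6] xor  r3, r1, r0 -> r3=0x81
body[7] sub  r2, r0, r1 -> r2=0x81
epilogue: pop r5=0x15, sp=0xd3
epilogue: pop r3=0xc9, sp=0xd4
epilogue: pop r2=0xa6, sp=0xd5
r3: callee-saved, written=True
r4: caller-saved, written=True
r5: callee-saved, written=True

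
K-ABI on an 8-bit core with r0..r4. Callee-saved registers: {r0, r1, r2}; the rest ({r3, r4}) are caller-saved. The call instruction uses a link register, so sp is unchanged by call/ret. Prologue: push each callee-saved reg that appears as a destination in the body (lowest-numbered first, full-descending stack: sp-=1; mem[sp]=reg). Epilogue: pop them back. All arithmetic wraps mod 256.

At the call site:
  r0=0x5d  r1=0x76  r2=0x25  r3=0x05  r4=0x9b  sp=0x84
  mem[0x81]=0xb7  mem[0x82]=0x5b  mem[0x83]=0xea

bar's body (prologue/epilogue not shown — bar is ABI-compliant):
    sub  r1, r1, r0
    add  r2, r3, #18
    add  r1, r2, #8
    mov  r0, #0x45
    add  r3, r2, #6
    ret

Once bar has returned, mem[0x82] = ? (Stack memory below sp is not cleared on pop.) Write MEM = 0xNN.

prologue: push r0 -> mem[0x83]=0x5d, sp=0x83
prologue: push r1 -> mem[0x82]=0x76, sp=0x82
prologue: push r2 -> mem[0x81]=0x25, sp=0x81
body[0] sub  r1, r1, r0 -> r1=0x19
body[1] add  r2, r3, #18 -> r2=0x17
body[2] add  r1, r2, #8 -> r1=0x1f
body[3] mov  r0, #0x45 -> r0=0x45
body[4] add  r3, r2, #6 -> r3=0x1d
epilogue: pop r2=0x25, sp=0x82
epilogue: pop r1=0x76, sp=0x83
epilogue: pop r0=0x5d, sp=0x84
prologue pushed ['r0', 'r1', 'r2'] at ['0x83', '0x82', '0x81']

MEM = 0x76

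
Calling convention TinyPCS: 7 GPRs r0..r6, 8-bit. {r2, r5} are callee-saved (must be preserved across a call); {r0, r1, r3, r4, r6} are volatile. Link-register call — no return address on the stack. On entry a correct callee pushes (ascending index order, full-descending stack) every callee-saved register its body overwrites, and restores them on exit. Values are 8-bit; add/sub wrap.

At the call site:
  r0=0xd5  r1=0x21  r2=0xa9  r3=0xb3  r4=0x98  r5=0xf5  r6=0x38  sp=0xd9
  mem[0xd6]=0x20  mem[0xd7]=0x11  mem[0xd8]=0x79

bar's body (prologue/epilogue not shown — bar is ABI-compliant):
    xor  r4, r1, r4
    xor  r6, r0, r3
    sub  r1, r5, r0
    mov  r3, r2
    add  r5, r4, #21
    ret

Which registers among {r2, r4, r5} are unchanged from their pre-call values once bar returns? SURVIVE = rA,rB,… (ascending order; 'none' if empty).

prologue: push r5 → mem[0xd8]=0xf5, sp=0xd8
body[0] xor  r4, r1, r4 → r4=0xb9
body[1] xor  r6, r0, r3 → r6=0x66
body[2] sub  r1, r5, r0 → r1=0x20
body[3] mov  r3, r2 → r3=0xa9
body[4] add  r5, r4, #21 → r5=0xce
epilogue: pop r5=0xf5, sp=0xd9
r2: callee-saved, written=False
r4: caller-saved, written=True
r5: callee-saved, written=True

SURVIVE = r2,r5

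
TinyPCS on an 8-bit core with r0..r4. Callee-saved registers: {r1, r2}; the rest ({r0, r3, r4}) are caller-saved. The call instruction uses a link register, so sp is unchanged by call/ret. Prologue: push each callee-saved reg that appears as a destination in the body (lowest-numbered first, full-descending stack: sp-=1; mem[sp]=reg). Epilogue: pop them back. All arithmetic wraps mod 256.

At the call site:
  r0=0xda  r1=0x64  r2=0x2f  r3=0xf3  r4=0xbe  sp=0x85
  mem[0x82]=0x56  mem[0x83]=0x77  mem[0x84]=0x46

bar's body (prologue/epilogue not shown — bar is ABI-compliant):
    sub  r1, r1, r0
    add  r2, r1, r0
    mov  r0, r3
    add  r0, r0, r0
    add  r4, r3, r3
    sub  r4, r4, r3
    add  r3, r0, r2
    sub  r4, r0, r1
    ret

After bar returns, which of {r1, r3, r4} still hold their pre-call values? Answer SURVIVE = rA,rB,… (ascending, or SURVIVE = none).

SURVIVE = r1

prologue: push r1 -> mem[0x84]=0x64, sp=0x84
prologue: push r2 -> mem[0x83]=0x2f, sp=0x83
body[0] sub  r1, r1, r0 -> r1=0x8a
body[1] add  r2, r1, r0 -> r2=0x64
body[2] mov  r0, r3 -> r0=0xf3
body[3] add  r0, r0, r0 -> r0=0xe6
body[4] add  r4, r3, r3 -> r4=0xe6
body[5] sub  r4, r4, r3 -> r4=0xf3
body[6] add  r3, r0, r2 -> r3=0x4a
body[7] sub  r4, r0, r1 -> r4=0x5c
epilogue: pop r2=0x2f, sp=0x84
epilogue: pop r1=0x64, sp=0x85
r1: callee-saved, written=True
r3: caller-saved, written=True
r4: caller-saved, written=True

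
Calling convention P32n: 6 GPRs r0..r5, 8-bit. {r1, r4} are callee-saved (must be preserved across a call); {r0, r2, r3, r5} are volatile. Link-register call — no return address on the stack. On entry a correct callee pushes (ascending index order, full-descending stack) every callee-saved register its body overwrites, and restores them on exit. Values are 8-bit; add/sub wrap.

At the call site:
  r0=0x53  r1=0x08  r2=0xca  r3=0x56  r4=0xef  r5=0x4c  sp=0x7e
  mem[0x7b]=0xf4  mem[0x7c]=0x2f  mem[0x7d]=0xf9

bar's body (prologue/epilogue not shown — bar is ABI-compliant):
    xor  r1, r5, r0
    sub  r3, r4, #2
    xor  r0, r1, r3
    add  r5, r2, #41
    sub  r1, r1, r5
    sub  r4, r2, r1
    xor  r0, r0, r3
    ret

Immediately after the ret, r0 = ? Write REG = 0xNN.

REG = 0x1f

prologue: push r1 -> mem[0x7d]=0x08, sp=0x7d
prologue: push r4 -> mem[0x7c]=0xef, sp=0x7c
body[0] xor  r1, r5, r0 -> r1=0x1f
body[1] sub  r3, r4, #2 -> r3=0xed
body[2] xor  r0, r1, r3 -> r0=0xf2
body[3] add  r5, r2, #41 -> r5=0xf3
body[4] sub  r1, r1, r5 -> r1=0x2c
body[5] sub  r4, r2, r1 -> r4=0x9e
body[6] xor  r0, r0, r3 -> r0=0x1f
epilogue: pop r4=0xef, sp=0x7d
epilogue: pop r1=0x08, sp=0x7e
r0 is caller-saved -> body value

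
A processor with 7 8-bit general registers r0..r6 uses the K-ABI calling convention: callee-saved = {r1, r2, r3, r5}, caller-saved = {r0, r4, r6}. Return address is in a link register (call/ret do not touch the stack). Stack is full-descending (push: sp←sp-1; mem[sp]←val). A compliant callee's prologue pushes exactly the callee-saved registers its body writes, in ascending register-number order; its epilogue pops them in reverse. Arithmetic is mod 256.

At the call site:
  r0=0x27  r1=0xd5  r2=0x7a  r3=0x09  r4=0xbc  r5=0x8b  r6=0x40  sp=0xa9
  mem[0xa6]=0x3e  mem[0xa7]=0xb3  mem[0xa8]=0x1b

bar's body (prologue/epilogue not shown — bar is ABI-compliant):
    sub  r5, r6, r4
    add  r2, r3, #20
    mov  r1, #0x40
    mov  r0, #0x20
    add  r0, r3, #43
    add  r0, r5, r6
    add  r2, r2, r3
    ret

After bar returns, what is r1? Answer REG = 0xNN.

REG = 0xd5

prologue: push r1 -> mem[0xa8]=0xd5, sp=0xa8
prologue: push r2 -> mem[0xa7]=0x7a, sp=0xa7
prologue: push r5 -> mem[0xa6]=0x8b, sp=0xa6
body[0] sub  r5, r6, r4 -> r5=0x84
body[1] add  r2, r3, #20 -> r2=0x1d
body[2] mov  r1, #0x40 -> r1=0x40
body[3] mov  r0, #0x20 -> r0=0x20
body[4] add  r0, r3, #43 -> r0=0x34
body[5] add  r0, r5, r6 -> r0=0xc4
body[6] add  r2, r2, r3 -> r2=0x26
epilogue: pop r5=0x8b, sp=0xa7
epilogue: pop r2=0x7a, sp=0xa8
epilogue: pop r1=0xd5, sp=0xa9
r1 is callee-saved -> restored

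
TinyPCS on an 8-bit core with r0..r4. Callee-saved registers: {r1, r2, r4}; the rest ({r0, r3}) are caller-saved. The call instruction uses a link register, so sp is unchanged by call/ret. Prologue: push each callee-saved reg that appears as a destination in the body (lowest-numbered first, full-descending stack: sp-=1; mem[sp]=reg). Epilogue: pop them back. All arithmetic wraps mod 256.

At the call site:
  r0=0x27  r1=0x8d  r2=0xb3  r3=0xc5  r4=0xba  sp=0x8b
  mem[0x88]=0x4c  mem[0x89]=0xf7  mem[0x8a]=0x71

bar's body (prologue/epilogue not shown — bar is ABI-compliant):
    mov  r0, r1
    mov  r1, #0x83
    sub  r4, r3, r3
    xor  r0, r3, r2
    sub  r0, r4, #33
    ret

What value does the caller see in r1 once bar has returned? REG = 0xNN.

REG = 0x8d

prologue: push r1 -> mem[0x8a]=0x8d, sp=0x8a
prologue: push r4 -> mem[0x89]=0xba, sp=0x89
body[0] mov  r0, r1 -> r0=0x8d
body[1] mov  r1, #0x83 -> r1=0x83
body[2] sub  r4, r3, r3 -> r4=0x00
body[3] xor  r0, r3, r2 -> r0=0x76
body[4] sub  r0, r4, #33 -> r0=0xdf
epilogue: pop r4=0xba, sp=0x8a
epilogue: pop r1=0x8d, sp=0x8b
r1 is callee-saved -> restored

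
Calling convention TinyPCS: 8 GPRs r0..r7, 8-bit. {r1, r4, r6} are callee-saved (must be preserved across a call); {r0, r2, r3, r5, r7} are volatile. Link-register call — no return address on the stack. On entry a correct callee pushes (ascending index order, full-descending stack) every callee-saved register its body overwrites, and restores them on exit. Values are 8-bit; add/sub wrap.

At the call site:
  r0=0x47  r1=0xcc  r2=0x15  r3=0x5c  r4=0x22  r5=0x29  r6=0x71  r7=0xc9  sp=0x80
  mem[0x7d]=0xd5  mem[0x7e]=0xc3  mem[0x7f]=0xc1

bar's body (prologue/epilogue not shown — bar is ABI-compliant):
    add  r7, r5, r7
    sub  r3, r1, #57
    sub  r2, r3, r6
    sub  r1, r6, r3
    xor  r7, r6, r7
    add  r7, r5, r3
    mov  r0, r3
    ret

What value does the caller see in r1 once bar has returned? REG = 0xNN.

REG = 0xcc

prologue: push r1 -> mem[0x7f]=0xcc, sp=0x7f
body[0] add  r7, r5, r7 -> r7=0xf2
body[1] sub  r3, r1, #57 -> r3=0x93
body[2] sub  r2, r3, r6 -> r2=0x22
body[3] sub  r1, r6, r3 -> r1=0xde
body[4] xor  r7, r6, r7 -> r7=0x83
body[5] add  r7, r5, r3 -> r7=0xbc
body[6] mov  r0, r3 -> r0=0x93
epilogue: pop r1=0xcc, sp=0x80
r1 is callee-saved -> restored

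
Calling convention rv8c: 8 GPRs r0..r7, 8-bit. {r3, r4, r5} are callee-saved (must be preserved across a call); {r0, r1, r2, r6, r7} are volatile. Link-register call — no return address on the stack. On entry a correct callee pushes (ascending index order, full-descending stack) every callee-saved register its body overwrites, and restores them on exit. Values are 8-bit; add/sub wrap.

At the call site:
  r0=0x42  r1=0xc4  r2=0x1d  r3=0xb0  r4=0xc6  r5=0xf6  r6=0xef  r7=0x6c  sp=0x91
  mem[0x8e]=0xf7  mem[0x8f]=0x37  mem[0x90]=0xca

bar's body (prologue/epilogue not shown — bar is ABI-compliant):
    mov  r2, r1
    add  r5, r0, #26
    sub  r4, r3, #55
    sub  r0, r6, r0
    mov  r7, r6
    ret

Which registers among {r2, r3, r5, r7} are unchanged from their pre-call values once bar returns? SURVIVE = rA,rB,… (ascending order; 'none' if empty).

SURVIVE = r3,r5

prologue: push r4 -> mem[0x90]=0xc6, sp=0x90
prologue: push r5 -> mem[0x8f]=0xf6, sp=0x8f
body[0] mov  r2, r1 -> r2=0xc4
body[1] add  r5, r0, #26 -> r5=0x5c
body[2] sub  r4, r3, #55 -> r4=0x79
body[3] sub  r0, r6, r0 -> r0=0xad
body[4] mov  r7, r6 -> r7=0xef
epilogue: pop r5=0xf6, sp=0x90
epilogue: pop r4=0xc6, sp=0x91
r2: caller-saved, written=True
r3: callee-saved, written=False
r5: callee-saved, written=True
r7: caller-saved, written=True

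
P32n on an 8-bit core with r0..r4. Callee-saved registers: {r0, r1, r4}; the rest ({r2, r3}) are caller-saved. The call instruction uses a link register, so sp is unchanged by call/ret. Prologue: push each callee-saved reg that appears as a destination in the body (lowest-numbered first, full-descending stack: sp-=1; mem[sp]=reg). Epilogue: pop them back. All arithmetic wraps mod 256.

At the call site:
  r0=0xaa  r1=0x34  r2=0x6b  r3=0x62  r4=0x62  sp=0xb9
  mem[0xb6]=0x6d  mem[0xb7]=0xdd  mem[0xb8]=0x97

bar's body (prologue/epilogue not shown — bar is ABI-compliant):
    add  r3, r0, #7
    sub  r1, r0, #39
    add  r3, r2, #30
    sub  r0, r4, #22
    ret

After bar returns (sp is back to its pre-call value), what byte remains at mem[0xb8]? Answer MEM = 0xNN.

MEM = 0xaa

prologue: push r0 -> mem[0xb8]=0xaa, sp=0xb8
prologue: push r1 -> mem[0xb7]=0x34, sp=0xb7
body[0] add  r3, r0, #7 -> r3=0xb1
body[1] sub  r1, r0, #39 -> r1=0x83
body[2] add  r3, r2, #30 -> r3=0x89
body[3] sub  r0, r4, #22 -> r0=0x4c
epilogue: pop r1=0x34, sp=0xb8
epilogue: pop r0=0xaa, sp=0xb9
prologue pushed ['r0', 'r1'] at ['0xb8', '0xb7']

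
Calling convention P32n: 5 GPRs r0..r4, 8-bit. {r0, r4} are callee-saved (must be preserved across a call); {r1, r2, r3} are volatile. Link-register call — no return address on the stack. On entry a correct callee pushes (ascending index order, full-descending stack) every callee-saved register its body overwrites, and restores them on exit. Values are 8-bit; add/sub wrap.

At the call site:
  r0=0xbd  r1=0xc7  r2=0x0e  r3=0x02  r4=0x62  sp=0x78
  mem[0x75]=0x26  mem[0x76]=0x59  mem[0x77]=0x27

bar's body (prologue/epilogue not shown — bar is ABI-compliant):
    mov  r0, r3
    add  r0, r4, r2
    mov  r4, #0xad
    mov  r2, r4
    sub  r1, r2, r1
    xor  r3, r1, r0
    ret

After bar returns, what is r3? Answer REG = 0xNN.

prologue: push r0 -> mem[0x77]=0xbd, sp=0x77
prologue: push r4 -> mem[0x76]=0x62, sp=0x76
body[0] mov  r0, r3 -> r0=0x02
body[1] add  r0, r4, r2 -> r0=0x70
body[2] mov  r4, #0xad -> r4=0xad
body[3] mov  r2, r4 -> r2=0xad
body[4] sub  r1, r2, r1 -> r1=0xe6
body[5] xor  r3, r1, r0 -> r3=0x96
epilogue: pop r4=0x62, sp=0x77
epilogue: pop r0=0xbd, sp=0x78
r3 is caller-saved -> body value

REG = 0x96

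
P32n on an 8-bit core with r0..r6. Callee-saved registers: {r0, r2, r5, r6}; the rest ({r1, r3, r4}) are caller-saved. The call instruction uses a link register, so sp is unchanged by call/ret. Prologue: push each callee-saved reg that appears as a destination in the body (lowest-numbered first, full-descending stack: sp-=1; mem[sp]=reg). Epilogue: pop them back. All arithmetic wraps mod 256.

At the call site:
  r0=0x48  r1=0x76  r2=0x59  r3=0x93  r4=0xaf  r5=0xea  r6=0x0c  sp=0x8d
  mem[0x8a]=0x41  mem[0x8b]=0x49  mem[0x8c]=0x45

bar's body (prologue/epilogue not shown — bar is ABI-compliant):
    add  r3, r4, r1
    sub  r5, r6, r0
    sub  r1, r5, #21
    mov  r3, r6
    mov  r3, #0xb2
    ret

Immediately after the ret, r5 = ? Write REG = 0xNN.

prologue: push r5 -> mem[0x8c]=0xea, sp=0x8c
body[0] add  r3, r4, r1 -> r3=0x25
body[1] sub  r5, r6, r0 -> r5=0xc4
body[2] sub  r1, r5, #21 -> r1=0xaf
body[3] mov  r3, r6 -> r3=0x0c
body[4] mov  r3, #0xb2 -> r3=0xb2
epilogue: pop r5=0xea, sp=0x8d
r5 is callee-saved -> restored

REG = 0xea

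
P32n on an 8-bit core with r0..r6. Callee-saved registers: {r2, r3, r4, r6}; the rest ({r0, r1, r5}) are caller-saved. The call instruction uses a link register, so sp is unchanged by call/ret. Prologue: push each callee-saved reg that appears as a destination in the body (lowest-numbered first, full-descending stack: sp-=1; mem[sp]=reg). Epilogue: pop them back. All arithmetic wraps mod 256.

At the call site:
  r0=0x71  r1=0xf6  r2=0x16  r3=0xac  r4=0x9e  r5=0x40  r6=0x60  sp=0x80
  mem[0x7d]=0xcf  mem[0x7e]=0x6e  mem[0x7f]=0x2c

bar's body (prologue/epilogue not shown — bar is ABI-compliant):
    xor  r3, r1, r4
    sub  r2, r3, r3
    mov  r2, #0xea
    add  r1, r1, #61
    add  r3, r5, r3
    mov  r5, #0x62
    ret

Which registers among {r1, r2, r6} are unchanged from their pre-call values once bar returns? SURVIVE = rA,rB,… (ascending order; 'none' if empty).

SURVIVE = r2,r6

prologue: push r2 -> mem[0x7f]=0x16, sp=0x7f
prologue: push r3 -> mem[0x7e]=0xac, sp=0x7e
body[0] xor  r3, r1, r4 -> r3=0x68
body[1] sub  r2, r3, r3 -> r2=0x00
body[2] mov  r2, #0xea -> r2=0xea
body[3] add  r1, r1, #61 -> r1=0x33
body[4] add  r3, r5, r3 -> r3=0xa8
body[5] mov  r5, #0x62 -> r5=0x62
epilogue: pop r3=0xac, sp=0x7f
epilogue: pop r2=0x16, sp=0x80
r1: caller-saved, written=True
r2: callee-saved, written=True
r6: callee-saved, written=False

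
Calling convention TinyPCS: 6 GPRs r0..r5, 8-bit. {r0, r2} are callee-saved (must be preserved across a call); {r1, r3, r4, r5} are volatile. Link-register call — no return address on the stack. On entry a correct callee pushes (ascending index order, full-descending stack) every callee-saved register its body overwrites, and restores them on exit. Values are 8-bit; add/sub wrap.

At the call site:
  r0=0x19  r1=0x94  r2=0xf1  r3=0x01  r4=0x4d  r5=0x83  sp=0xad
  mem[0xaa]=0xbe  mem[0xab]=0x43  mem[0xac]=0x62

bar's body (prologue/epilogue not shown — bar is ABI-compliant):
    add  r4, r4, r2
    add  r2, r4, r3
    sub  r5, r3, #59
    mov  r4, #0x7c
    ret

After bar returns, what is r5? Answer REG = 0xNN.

prologue: push r2 → mem[0xac]=0xf1, sp=0xac
body[0] add  r4, r4, r2 → r4=0x3e
body[1] add  r2, r4, r3 → r2=0x3f
body[2] sub  r5, r3, #59 → r5=0xc6
body[3] mov  r4, #0x7c → r4=0x7c
epilogue: pop r2=0xf1, sp=0xad
r5 is caller-saved → body value

REG = 0xc6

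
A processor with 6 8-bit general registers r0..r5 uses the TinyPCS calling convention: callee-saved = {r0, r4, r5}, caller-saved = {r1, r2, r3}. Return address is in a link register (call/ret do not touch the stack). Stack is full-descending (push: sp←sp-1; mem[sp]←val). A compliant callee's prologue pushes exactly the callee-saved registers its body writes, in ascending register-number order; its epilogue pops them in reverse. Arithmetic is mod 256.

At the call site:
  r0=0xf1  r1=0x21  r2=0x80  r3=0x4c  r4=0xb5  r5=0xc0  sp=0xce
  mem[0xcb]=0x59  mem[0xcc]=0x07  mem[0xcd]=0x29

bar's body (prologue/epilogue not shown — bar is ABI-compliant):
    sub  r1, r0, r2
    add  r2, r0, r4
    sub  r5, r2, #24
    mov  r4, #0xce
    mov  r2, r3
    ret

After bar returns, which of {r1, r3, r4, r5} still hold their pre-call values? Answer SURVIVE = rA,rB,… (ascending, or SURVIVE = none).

SURVIVE = r3,r4,r5

prologue: push r4 -> mem[0xcd]=0xb5, sp=0xcd
prologue: push r5 -> mem[0xcc]=0xc0, sp=0xcc
body[0] sub  r1, r0, r2 -> r1=0x71
body[1] add  r2, r0, r4 -> r2=0xa6
body[2] sub  r5, r2, #24 -> r5=0x8e
body[3] mov  r4, #0xce -> r4=0xce
body[4] mov  r2, r3 -> r2=0x4c
epilogue: pop r5=0xc0, sp=0xcd
epilogue: pop r4=0xb5, sp=0xce
r1: caller-saved, written=True
r3: caller-saved, written=False
r4: callee-saved, written=True
r5: callee-saved, written=True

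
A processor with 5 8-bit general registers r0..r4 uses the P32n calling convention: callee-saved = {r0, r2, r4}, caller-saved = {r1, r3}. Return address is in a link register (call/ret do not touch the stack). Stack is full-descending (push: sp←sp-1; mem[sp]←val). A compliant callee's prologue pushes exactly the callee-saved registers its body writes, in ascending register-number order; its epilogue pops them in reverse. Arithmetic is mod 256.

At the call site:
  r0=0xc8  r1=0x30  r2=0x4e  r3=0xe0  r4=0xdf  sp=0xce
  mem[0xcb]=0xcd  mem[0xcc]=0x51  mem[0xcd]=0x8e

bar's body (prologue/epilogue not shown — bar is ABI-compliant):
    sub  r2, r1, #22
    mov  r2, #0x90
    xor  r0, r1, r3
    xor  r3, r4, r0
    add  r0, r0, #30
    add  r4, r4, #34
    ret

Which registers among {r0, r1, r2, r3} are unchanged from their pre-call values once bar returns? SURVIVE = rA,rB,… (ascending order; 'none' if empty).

SURVIVE = r0,r1,r2

prologue: push r0 -> mem[0xcd]=0xc8, sp=0xcd
prologue: push r2 -> mem[0xcc]=0x4e, sp=0xcc
prologue: push r4 -> mem[0xcb]=0xdf, sp=0xcb
body[0] sub  r2, r1, #22 -> r2=0x1a
body[1] mov  r2, #0x90 -> r2=0x90
body[2] xor  r0, r1, r3 -> r0=0xd0
body[3] xor  r3, r4, r0 -> r3=0x0f
body[4] add  r0, r0, #30 -> r0=0xee
body[5] add  r4, r4, #34 -> r4=0x01
epilogue: pop r4=0xdf, sp=0xcc
epilogue: pop r2=0x4e, sp=0xcd
epilogue: pop r0=0xc8, sp=0xce
r0: callee-saved, written=True
r1: caller-saved, written=False
r2: callee-saved, written=True
r3: caller-saved, written=True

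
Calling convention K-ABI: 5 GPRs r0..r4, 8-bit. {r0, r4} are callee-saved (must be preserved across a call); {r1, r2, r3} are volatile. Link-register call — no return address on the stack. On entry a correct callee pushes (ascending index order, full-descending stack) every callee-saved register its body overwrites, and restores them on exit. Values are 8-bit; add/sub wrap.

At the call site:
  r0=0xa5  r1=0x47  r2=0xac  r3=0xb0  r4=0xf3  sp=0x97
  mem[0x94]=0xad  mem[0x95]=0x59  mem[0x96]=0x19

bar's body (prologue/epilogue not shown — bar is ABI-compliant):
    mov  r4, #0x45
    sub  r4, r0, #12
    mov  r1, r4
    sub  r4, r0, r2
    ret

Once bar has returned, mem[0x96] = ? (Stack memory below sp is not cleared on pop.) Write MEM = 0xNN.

prologue: push r4 → mem[0x96]=0xf3, sp=0x96
body[0] mov  r4, #0x45 → r4=0x45
body[1] sub  r4, r0, #12 → r4=0x99
body[2] mov  r1, r4 → r1=0x99
body[3] sub  r4, r0, r2 → r4=0xf9
epilogue: pop r4=0xf3, sp=0x97
prologue pushed ['r4'] at ['0x96']

MEM = 0xf3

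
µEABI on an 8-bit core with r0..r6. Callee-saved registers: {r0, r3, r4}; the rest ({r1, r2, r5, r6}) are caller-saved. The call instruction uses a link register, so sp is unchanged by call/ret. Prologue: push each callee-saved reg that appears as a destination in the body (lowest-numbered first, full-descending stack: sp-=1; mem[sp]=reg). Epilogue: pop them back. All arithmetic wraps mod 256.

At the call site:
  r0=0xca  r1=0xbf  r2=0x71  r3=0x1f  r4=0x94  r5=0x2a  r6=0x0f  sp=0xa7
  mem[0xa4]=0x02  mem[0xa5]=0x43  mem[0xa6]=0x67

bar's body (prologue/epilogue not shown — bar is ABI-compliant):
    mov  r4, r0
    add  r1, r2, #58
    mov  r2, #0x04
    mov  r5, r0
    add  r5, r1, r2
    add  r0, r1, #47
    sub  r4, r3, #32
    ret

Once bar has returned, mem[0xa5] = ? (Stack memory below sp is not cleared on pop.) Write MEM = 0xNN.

prologue: push r0 -> mem[0xa6]=0xca, sp=0xa6
prologue: push r4 -> mem[0xa5]=0x94, sp=0xa5
body[0] mov  r4, r0 -> r4=0xca
body[1] add  r1, r2, #58 -> r1=0xab
body[2] mov  r2, #0x04 -> r2=0x04
body[3] mov  r5, r0 -> r5=0xca
body[4] add  r5, r1, r2 -> r5=0xaf
body[5] add  r0, r1, #47 -> r0=0xda
body[6] sub  r4, r3, #32 -> r4=0xff
epilogue: pop r4=0x94, sp=0xa6
epilogue: pop r0=0xca, sp=0xa7
prologue pushed ['r0', 'r4'] at ['0xa6', '0xa5']

MEM = 0x94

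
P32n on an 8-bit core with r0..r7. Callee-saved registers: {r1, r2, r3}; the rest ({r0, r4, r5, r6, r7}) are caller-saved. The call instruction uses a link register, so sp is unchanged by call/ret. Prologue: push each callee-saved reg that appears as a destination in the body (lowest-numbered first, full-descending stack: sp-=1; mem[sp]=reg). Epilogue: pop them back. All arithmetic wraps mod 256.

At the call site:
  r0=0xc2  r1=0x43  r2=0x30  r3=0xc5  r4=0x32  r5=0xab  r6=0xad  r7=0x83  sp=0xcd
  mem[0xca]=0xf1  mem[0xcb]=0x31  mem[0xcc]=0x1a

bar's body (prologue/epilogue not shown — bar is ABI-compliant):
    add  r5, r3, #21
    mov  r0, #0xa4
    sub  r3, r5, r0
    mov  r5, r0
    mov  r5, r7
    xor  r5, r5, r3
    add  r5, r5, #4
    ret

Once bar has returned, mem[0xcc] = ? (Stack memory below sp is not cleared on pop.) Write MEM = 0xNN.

MEM = 0xc5

prologue: push r3 → mem[0xcc]=0xc5, sp=0xcc
body[0] add  r5, r3, #21 → r5=0xda
body[1] mov  r0, #0xa4 → r0=0xa4
body[2] sub  r3, r5, r0 → r3=0x36
body[3] mov  r5, r0 → r5=0xa4
body[4] mov  r5, r7 → r5=0x83
body[5] xor  r5, r5, r3 → r5=0xb5
body[6] add  r5, r5, #4 → r5=0xb9
epilogue: pop r3=0xc5, sp=0xcd
prologue pushed ['r3'] at ['0xcc']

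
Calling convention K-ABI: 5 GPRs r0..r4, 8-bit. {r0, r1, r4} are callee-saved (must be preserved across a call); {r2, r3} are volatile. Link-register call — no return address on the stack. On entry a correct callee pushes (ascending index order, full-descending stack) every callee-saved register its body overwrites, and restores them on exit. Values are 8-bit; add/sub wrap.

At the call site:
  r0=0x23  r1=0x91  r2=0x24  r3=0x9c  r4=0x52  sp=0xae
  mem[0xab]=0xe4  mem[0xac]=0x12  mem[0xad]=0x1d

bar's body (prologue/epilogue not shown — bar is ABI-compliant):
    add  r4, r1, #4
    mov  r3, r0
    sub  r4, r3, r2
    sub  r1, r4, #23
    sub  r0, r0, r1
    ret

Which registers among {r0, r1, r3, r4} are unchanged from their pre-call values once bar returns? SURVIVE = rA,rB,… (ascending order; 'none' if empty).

prologue: push r0 -> mem[0xad]=0x23, sp=0xad
prologue: push r1 -> mem[0xac]=0x91, sp=0xac
prologue: push r4 -> mem[0xab]=0x52, sp=0xab
body[0] add  r4, r1, #4 -> r4=0x95
body[1] mov  r3, r0 -> r3=0x23
body[2] sub  r4, r3, r2 -> r4=0xff
body[3] sub  r1, r4, #23 -> r1=0xe8
body[4] sub  r0, r0, r1 -> r0=0x3b
epilogue: pop r4=0x52, sp=0xac
epilogue: pop r1=0x91, sp=0xad
epilogue: pop r0=0x23, sp=0xae
r0: callee-saved, written=True
r1: callee-saved, written=True
r3: caller-saved, written=True
r4: callee-saved, written=True

SURVIVE = r0,r1,r4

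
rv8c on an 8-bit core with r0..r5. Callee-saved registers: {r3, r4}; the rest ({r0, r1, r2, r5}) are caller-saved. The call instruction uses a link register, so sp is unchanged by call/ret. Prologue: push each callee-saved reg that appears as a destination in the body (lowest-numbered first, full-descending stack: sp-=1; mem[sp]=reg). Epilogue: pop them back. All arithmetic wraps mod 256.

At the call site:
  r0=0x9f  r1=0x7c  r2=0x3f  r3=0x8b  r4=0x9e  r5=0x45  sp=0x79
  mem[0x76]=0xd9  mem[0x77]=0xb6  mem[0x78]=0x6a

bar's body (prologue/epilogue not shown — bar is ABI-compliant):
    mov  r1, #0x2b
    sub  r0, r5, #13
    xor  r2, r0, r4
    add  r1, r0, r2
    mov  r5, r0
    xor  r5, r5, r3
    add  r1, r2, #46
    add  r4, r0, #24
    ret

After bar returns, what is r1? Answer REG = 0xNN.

REG = 0xd4

prologue: push r4 -> mem[0x78]=0x9e, sp=0x78
body[0] mov  r1, #0x2b -> r1=0x2b
body[1] sub  r0, r5, #13 -> r0=0x38
body[2] xor  r2, r0, r4 -> r2=0xa6
body[3] add  r1, r0, r2 -> r1=0xde
body[4] mov  r5, r0 -> r5=0x38
body[5] xor  r5, r5, r3 -> r5=0xb3
body[6] add  r1, r2, #46 -> r1=0xd4
body[7] add  r4, r0, #24 -> r4=0x50
epilogue: pop r4=0x9e, sp=0x79
r1 is caller-saved -> body value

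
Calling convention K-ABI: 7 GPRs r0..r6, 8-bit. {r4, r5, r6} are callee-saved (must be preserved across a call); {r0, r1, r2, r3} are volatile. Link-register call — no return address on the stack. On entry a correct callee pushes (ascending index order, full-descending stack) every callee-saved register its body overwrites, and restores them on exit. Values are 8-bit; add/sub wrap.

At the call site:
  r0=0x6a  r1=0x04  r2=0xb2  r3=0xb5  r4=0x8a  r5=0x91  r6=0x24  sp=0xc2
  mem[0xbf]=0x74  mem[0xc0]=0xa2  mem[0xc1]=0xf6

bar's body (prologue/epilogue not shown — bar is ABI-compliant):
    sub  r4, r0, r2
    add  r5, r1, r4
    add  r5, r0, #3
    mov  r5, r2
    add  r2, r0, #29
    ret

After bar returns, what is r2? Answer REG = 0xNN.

prologue: push r4 → mem[0xc1]=0x8a, sp=0xc1
prologue: push r5 → mem[0xc0]=0x91, sp=0xc0
body[0] sub  r4, r0, r2 → r4=0xb8
body[1] add  r5, r1, r4 → r5=0xbc
body[2] add  r5, r0, #3 → r5=0x6d
body[3] mov  r5, r2 → r5=0xb2
body[4] add  r2, r0, #29 → r2=0x87
epilogue: pop r5=0x91, sp=0xc1
epilogue: pop r4=0x8a, sp=0xc2
r2 is caller-saved → body value

REG = 0x87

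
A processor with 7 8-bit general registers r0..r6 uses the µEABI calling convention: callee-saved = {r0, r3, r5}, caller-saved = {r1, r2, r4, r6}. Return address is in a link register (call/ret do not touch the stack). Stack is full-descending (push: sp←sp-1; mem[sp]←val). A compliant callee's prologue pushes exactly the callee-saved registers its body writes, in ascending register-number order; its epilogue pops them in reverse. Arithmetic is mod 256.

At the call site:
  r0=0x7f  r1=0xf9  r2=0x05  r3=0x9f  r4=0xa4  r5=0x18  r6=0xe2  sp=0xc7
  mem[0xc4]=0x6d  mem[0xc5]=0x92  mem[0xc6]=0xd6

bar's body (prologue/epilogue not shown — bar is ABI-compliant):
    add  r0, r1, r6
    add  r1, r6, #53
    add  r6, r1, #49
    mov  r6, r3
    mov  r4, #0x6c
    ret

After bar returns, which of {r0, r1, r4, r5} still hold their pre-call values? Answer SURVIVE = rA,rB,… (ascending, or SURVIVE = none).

prologue: push r0 → mem[0xc6]=0x7f, sp=0xc6
body[0] add  r0, r1, r6 → r0=0xdb
body[1] add  r1, r6, #53 → r1=0x17
body[2] add  r6, r1, #49 → r6=0x48
body[3] mov  r6, r3 → r6=0x9f
body[4] mov  r4, #0x6c → r4=0x6c
epilogue: pop r0=0x7f, sp=0xc7
r0: callee-saved, written=True
r1: caller-saved, written=True
r4: caller-saved, written=True
r5: callee-saved, written=False

SURVIVE = r0,r5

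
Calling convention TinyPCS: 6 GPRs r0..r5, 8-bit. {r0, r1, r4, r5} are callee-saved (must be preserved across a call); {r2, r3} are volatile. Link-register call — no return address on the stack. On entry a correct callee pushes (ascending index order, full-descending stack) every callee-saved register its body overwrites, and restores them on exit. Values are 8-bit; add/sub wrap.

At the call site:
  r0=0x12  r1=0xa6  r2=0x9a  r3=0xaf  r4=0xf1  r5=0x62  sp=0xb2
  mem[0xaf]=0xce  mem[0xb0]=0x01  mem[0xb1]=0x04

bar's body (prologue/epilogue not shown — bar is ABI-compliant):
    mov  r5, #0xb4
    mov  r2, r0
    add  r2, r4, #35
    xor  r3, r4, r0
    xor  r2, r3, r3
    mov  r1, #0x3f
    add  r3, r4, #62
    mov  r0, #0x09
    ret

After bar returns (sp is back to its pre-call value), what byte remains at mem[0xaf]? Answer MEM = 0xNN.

prologue: push r0 -> mem[0xb1]=0x12, sp=0xb1
prologue: push r1 -> mem[0xb0]=0xa6, sp=0xb0
prologue: push r5 -> mem[0xaf]=0x62, sp=0xaf
body[0] mov  r5, #0xb4 -> r5=0xb4
body[1] mov  r2, r0 -> r2=0x12
body[2] add  r2, r4, #35 -> r2=0x14
body[3] xor  r3, r4, r0 -> r3=0xe3
body[4] xor  r2, r3, r3 -> r2=0x00
body[5] mov  r1, #0x3f -> r1=0x3f
body[6] add  r3, r4, #62 -> r3=0x2f
body[7] mov  r0, #0x09 -> r0=0x09
epilogue: pop r5=0x62, sp=0xb0
epilogue: pop r1=0xa6, sp=0xb1
epilogue: pop r0=0x12, sp=0xb2
prologue pushed ['r0', 'r1', 'r5'] at ['0xb1', '0xb0', '0xaf']

MEM = 0x62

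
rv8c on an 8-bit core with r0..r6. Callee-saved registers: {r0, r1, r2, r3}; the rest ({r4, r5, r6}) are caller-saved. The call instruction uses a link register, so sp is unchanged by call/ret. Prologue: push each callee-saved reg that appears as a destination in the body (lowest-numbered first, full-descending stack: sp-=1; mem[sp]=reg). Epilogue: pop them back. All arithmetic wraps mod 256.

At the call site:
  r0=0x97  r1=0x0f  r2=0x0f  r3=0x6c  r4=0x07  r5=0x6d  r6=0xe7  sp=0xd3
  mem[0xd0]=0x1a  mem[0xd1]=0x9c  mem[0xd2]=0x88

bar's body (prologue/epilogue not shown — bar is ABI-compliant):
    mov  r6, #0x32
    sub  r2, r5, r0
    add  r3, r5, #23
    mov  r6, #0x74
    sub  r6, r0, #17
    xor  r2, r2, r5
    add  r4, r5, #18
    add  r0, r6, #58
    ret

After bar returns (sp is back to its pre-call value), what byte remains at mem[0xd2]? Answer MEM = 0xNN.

prologue: push r0 -> mem[0xd2]=0x97, sp=0xd2
prologue: push r2 -> mem[0xd1]=0x0f, sp=0xd1
prologue: push r3 -> mem[0xd0]=0x6c, sp=0xd0
body[0] mov  r6, #0x32 -> r6=0x32
body[1] sub  r2, r5, r0 -> r2=0xd6
body[2] add  r3, r5, #23 -> r3=0x84
body[3] mov  r6, #0x74 -> r6=0x74
body[4] sub  r6, r0, #17 -> r6=0x86
body[5] xor  r2, r2, r5 -> r2=0xbb
body[6] add  r4, r5, #18 -> r4=0x7f
body[7] add  r0, r6, #58 -> r0=0xc0
epilogue: pop r3=0x6c, sp=0xd1
epilogue: pop r2=0x0f, sp=0xd2
epilogue: pop r0=0x97, sp=0xd3
prologue pushed ['r0', 'r2', 'r3'] at ['0xd2', '0xd1', '0xd0']

MEM = 0x97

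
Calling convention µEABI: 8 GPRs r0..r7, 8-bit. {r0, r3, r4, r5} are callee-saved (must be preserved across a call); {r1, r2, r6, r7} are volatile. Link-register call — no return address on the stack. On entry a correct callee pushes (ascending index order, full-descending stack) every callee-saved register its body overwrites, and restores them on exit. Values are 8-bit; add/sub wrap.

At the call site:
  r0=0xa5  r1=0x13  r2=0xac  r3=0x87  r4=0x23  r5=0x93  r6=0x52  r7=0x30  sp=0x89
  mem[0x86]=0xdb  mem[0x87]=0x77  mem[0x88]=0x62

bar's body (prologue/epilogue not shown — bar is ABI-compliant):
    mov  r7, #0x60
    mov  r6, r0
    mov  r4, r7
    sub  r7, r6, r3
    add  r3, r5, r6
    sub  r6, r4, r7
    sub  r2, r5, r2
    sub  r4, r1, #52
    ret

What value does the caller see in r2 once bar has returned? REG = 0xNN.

prologue: push r3 → mem[0x88]=0x87, sp=0x88
prologue: push r4 → mem[0x87]=0x23, sp=0x87
body[0] mov  r7, #0x60 → r7=0x60
body[1] mov  r6, r0 → r6=0xa5
body[2] mov  r4, r7 → r4=0x60
body[3] sub  r7, r6, r3 → r7=0x1e
body[4] add  r3, r5, r6 → r3=0x38
body[5] sub  r6, r4, r7 → r6=0x42
body[6] sub  r2, r5, r2 → r2=0xe7
body[7] sub  r4, r1, #52 → r4=0xdf
epilogue: pop r4=0x23, sp=0x88
epilogue: pop r3=0x87, sp=0x89
r2 is caller-saved → body value

REG = 0xe7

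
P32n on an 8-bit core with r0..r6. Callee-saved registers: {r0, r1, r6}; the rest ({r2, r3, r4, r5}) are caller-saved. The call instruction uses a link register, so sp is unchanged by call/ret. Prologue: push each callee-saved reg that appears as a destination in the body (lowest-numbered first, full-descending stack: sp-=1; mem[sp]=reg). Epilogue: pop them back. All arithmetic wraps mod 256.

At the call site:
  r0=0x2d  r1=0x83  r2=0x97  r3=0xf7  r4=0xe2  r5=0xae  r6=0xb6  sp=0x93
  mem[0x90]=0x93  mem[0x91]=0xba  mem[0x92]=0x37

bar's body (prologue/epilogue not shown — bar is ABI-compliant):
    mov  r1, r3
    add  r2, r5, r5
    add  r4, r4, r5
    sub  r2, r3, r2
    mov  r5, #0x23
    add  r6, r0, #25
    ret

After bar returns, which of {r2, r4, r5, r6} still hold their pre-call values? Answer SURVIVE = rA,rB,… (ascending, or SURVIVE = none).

SURVIVE = r6

prologue: push r1 → mem[0x92]=0x83, sp=0x92
prologue: push r6 → mem[0x91]=0xb6, sp=0x91
body[0] mov  r1, r3 → r1=0xf7
body[1] add  r2, r5, r5 → r2=0x5c
body[2] add  r4, r4, r5 → r4=0x90
body[3] sub  r2, r3, r2 → r2=0x9b
body[4] mov  r5, #0x23 → r5=0x23
body[5] add  r6, r0, #25 → r6=0x46
epilogue: pop r6=0xb6, sp=0x92
epilogue: pop r1=0x83, sp=0x93
r2: caller-saved, written=True
r4: caller-saved, written=True
r5: caller-saved, written=True
r6: callee-saved, written=True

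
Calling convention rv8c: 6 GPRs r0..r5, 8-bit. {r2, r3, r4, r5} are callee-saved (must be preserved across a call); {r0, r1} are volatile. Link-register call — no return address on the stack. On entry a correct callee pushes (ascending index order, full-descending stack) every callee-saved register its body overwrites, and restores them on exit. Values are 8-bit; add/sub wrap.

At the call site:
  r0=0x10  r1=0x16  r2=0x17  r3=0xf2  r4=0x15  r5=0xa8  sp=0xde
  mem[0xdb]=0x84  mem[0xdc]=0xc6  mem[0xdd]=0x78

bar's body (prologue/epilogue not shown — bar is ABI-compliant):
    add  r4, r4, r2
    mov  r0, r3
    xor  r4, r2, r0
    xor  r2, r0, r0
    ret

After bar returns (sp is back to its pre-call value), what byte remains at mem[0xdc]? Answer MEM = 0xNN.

prologue: push r2 → mem[0xdd]=0x17, sp=0xdd
prologue: push r4 → mem[0xdc]=0x15, sp=0xdc
body[0] add  r4, r4, r2 → r4=0x2c
body[1] mov  r0, r3 → r0=0xf2
body[2] xor  r4, r2, r0 → r4=0xe5
body[3] xor  r2, r0, r0 → r2=0x00
epilogue: pop r4=0x15, sp=0xdd
epilogue: pop r2=0x17, sp=0xde
prologue pushed ['r2', 'r4'] at ['0xdd', '0xdc']

MEM = 0x15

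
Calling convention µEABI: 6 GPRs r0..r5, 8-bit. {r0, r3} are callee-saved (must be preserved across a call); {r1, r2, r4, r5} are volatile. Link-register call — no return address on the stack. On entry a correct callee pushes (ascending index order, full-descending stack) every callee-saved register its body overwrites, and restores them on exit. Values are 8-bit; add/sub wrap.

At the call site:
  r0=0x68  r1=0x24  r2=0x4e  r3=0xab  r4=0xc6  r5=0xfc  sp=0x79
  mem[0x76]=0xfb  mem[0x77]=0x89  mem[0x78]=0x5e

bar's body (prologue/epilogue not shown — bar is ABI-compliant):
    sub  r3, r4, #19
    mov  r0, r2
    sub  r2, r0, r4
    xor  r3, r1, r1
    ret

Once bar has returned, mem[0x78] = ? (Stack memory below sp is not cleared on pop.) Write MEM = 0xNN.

MEM = 0x68

prologue: push r0 → mem[0x78]=0x68, sp=0x78
prologue: push r3 → mem[0x77]=0xab, sp=0x77
body[0] sub  r3, r4, #19 → r3=0xb3
body[1] mov  r0, r2 → r0=0x4e
body[2] sub  r2, r0, r4 → r2=0x88
body[3] xor  r3, r1, r1 → r3=0x00
epilogue: pop r3=0xab, sp=0x78
epilogue: pop r0=0x68, sp=0x79
prologue pushed ['r0', 'r3'] at ['0x78', '0x77']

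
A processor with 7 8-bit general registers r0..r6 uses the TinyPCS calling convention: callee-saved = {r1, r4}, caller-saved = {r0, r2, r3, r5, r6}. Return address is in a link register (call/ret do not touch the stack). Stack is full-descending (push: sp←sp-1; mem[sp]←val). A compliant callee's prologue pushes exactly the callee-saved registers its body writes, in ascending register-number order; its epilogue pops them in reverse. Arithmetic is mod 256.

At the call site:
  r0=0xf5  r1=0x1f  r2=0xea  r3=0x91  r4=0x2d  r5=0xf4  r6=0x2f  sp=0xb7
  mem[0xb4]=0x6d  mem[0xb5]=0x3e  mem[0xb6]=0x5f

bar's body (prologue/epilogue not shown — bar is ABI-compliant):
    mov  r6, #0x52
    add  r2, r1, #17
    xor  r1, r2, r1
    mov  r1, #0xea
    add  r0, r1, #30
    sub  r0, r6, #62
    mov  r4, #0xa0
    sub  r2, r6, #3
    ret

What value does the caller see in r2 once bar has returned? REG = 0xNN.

prologue: push r1 -> mem[0xb6]=0x1f, sp=0xb6
prologue: push r4 -> mem[0xb5]=0x2d, sp=0xb5
body[0] mov  r6, #0x52 -> r6=0x52
body[1] add  r2, r1, #17 -> r2=0x30
body[2] xor  r1, r2, r1 -> r1=0x2f
body[3] mov  r1, #0xea -> r1=0xea
body[4] add  r0, r1, #30 -> r0=0x08
body[5] sub  r0, r6, #62 -> r0=0x14
body[6] mov  r4, #0xa0 -> r4=0xa0
body[7] sub  r2, r6, #3 -> r2=0x4f
epilogue: pop r4=0x2d, sp=0xb6
epilogue: pop r1=0x1f, sp=0xb7
r2 is caller-saved -> body value

REG = 0x4f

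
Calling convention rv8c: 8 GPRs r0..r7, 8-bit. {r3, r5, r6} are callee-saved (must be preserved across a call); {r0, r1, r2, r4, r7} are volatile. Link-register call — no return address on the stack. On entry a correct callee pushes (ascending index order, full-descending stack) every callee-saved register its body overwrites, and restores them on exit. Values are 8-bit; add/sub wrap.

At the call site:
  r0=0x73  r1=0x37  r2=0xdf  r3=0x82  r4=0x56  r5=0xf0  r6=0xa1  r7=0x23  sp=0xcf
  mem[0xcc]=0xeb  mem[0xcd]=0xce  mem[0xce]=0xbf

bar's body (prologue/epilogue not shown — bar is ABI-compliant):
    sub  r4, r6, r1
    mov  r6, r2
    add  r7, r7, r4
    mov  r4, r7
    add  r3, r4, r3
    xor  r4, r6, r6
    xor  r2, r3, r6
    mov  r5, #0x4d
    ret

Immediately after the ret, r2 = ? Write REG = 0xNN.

REG = 0xd0

prologue: push r3 → mem[0xce]=0x82, sp=0xce
prologue: push r5 → mem[0xcd]=0xf0, sp=0xcd
prologue: push r6 → mem[0xcc]=0xa1, sp=0xcc
body[0] sub  r4, r6, r1 → r4=0x6a
body[1] mov  r6, r2 → r6=0xdf
body[2] add  r7, r7, r4 → r7=0x8d
body[3] mov  r4, r7 → r4=0x8d
body[4] add  r3, r4, r3 → r3=0x0f
body[5] xor  r4, r6, r6 → r4=0x00
body[6] xor  r2, r3, r6 → r2=0xd0
body[7] mov  r5, #0x4d → r5=0x4d
epilogue: pop r6=0xa1, sp=0xcd
epilogue: pop r5=0xf0, sp=0xce
epilogue: pop r3=0x82, sp=0xcf
r2 is caller-saved → body value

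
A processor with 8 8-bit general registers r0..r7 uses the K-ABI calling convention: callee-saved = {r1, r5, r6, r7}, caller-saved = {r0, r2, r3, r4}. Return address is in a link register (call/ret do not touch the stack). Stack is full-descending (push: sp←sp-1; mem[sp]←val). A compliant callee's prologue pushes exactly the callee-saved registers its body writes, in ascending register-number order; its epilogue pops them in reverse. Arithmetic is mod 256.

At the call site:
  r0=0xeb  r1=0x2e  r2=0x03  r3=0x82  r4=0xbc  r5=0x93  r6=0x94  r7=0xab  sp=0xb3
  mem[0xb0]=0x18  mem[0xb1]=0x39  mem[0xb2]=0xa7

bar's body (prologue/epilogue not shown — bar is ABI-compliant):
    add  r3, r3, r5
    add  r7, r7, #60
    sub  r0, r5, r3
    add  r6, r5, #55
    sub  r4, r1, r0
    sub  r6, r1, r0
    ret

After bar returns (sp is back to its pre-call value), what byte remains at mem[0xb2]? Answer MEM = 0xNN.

MEM = 0x94

prologue: push r6 → mem[0xb2]=0x94, sp=0xb2
prologue: push r7 → mem[0xb1]=0xab, sp=0xb1
body[0] add  r3, r3, r5 → r3=0x15
body[1] add  r7, r7, #60 → r7=0xe7
body[2] sub  r0, r5, r3 → r0=0x7e
body[3] add  r6, r5, #55 → r6=0xca
body[4] sub  r4, r1, r0 → r4=0xb0
body[5] sub  r6, r1, r0 → r6=0xb0
epilogue: pop r7=0xab, sp=0xb2
epilogue: pop r6=0x94, sp=0xb3
prologue pushed ['r6', 'r7'] at ['0xb2', '0xb1']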